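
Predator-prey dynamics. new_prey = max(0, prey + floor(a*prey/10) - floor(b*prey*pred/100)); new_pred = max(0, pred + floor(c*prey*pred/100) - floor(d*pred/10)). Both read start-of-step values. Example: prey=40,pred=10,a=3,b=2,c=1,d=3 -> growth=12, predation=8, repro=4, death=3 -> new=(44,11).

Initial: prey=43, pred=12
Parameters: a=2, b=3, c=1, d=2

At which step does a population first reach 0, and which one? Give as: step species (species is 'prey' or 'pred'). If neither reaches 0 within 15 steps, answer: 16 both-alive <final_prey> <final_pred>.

Step 1: prey: 43+8-15=36; pred: 12+5-2=15
Step 2: prey: 36+7-16=27; pred: 15+5-3=17
Step 3: prey: 27+5-13=19; pred: 17+4-3=18
Step 4: prey: 19+3-10=12; pred: 18+3-3=18
Step 5: prey: 12+2-6=8; pred: 18+2-3=17
Step 6: prey: 8+1-4=5; pred: 17+1-3=15
Step 7: prey: 5+1-2=4; pred: 15+0-3=12
Step 8: prey: 4+0-1=3; pred: 12+0-2=10
Step 9: prey: 3+0-0=3; pred: 10+0-2=8
Step 10: prey: 3+0-0=3; pred: 8+0-1=7
Step 11: prey: 3+0-0=3; pred: 7+0-1=6
Step 12: prey: 3+0-0=3; pred: 6+0-1=5
Step 13: prey: 3+0-0=3; pred: 5+0-1=4
Step 14: prey: 3+0-0=3; pred: 4+0-0=4
Steps 15-15: state stable at prey=3, pred=4 (no change)
No extinction within 15 steps

Answer: 16 both-alive 3 4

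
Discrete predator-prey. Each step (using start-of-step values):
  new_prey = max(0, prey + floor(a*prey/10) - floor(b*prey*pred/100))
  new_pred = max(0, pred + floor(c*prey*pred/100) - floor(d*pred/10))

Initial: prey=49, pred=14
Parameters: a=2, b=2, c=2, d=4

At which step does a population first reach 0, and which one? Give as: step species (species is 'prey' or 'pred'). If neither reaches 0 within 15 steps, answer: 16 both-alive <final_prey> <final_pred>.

Step 1: prey: 49+9-13=45; pred: 14+13-5=22
Step 2: prey: 45+9-19=35; pred: 22+19-8=33
Step 3: prey: 35+7-23=19; pred: 33+23-13=43
Step 4: prey: 19+3-16=6; pred: 43+16-17=42
Step 5: prey: 6+1-5=2; pred: 42+5-16=31
Step 6: prey: 2+0-1=1; pred: 31+1-12=20
Step 7: prey: 1+0-0=1; pred: 20+0-8=12
Step 8: prey: 1+0-0=1; pred: 12+0-4=8
Step 9: prey: 1+0-0=1; pred: 8+0-3=5
Step 10: prey: 1+0-0=1; pred: 5+0-2=3
Step 11: prey: 1+0-0=1; pred: 3+0-1=2
Step 12: prey: 1+0-0=1; pred: 2+0-0=2
Steps 13-15: state stable at prey=1, pred=2 (no change)
No extinction within 15 steps

Answer: 16 both-alive 1 2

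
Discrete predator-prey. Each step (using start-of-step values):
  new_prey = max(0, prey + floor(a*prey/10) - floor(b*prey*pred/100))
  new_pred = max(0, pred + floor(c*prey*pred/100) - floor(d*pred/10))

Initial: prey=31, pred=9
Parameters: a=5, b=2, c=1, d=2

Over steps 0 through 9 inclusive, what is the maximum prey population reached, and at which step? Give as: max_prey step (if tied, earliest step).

Answer: 82 5

Derivation:
Step 1: prey: 31+15-5=41; pred: 9+2-1=10
Step 2: prey: 41+20-8=53; pred: 10+4-2=12
Step 3: prey: 53+26-12=67; pred: 12+6-2=16
Step 4: prey: 67+33-21=79; pred: 16+10-3=23
Step 5: prey: 79+39-36=82; pred: 23+18-4=37
Step 6: prey: 82+41-60=63; pred: 37+30-7=60
Step 7: prey: 63+31-75=19; pred: 60+37-12=85
Step 8: prey: 19+9-32=0; pred: 85+16-17=84
Step 9: prey: 0+0-0=0; pred: 84+0-16=68
Max prey = 82 at step 5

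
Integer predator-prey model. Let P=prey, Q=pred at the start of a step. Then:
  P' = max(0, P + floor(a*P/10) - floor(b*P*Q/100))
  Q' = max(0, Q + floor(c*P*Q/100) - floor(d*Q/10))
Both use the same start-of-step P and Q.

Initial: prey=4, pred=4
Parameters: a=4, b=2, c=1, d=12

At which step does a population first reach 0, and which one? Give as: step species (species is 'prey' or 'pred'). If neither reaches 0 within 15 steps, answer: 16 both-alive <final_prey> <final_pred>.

Answer: 1 pred

Derivation:
Step 1: prey: 4+1-0=5; pred: 4+0-4=0
First extinction: pred at step 1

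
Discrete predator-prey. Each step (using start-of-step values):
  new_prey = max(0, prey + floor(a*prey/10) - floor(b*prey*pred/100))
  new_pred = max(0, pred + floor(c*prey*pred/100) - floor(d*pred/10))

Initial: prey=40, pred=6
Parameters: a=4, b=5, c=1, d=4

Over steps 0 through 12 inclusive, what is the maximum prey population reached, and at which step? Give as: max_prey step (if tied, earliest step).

Answer: 62 5

Derivation:
Step 1: prey: 40+16-12=44; pred: 6+2-2=6
Step 2: prey: 44+17-13=48; pred: 6+2-2=6
Step 3: prey: 48+19-14=53; pred: 6+2-2=6
Step 4: prey: 53+21-15=59; pred: 6+3-2=7
Step 5: prey: 59+23-20=62; pred: 7+4-2=9
Step 6: prey: 62+24-27=59; pred: 9+5-3=11
Step 7: prey: 59+23-32=50; pred: 11+6-4=13
Step 8: prey: 50+20-32=38; pred: 13+6-5=14
Step 9: prey: 38+15-26=27; pred: 14+5-5=14
Step 10: prey: 27+10-18=19; pred: 14+3-5=12
Step 11: prey: 19+7-11=15; pred: 12+2-4=10
Step 12: prey: 15+6-7=14; pred: 10+1-4=7
Max prey = 62 at step 5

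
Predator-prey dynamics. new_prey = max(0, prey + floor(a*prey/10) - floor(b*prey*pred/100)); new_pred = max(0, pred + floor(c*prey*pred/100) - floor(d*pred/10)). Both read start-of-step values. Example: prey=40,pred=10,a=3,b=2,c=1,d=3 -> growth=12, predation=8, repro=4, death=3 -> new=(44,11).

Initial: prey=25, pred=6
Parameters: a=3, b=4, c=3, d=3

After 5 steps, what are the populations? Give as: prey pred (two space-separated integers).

Step 1: prey: 25+7-6=26; pred: 6+4-1=9
Step 2: prey: 26+7-9=24; pred: 9+7-2=14
Step 3: prey: 24+7-13=18; pred: 14+10-4=20
Step 4: prey: 18+5-14=9; pred: 20+10-6=24
Step 5: prey: 9+2-8=3; pred: 24+6-7=23

Answer: 3 23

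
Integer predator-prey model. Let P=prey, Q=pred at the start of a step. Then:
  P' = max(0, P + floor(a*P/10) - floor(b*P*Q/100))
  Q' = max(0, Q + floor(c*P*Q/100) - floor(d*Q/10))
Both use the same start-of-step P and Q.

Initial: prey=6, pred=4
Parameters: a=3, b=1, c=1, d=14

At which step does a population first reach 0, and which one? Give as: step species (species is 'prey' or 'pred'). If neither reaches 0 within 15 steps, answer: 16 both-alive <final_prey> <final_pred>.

Step 1: prey: 6+1-0=7; pred: 4+0-5=0
First extinction: pred at step 1

Answer: 1 pred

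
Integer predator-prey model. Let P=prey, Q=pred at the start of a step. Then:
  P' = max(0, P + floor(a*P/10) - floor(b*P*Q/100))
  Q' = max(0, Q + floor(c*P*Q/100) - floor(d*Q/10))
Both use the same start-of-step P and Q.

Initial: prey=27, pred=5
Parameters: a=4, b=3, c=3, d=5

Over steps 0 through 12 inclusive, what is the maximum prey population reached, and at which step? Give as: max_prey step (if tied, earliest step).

Step 1: prey: 27+10-4=33; pred: 5+4-2=7
Step 2: prey: 33+13-6=40; pred: 7+6-3=10
Step 3: prey: 40+16-12=44; pred: 10+12-5=17
Step 4: prey: 44+17-22=39; pred: 17+22-8=31
Step 5: prey: 39+15-36=18; pred: 31+36-15=52
Step 6: prey: 18+7-28=0; pred: 52+28-26=54
Step 7: prey: 0+0-0=0; pred: 54+0-27=27
Step 8: prey: 0+0-0=0; pred: 27+0-13=14
Step 9: prey: 0+0-0=0; pred: 14+0-7=7
Step 10: prey: 0+0-0=0; pred: 7+0-3=4
Step 11: prey: 0+0-0=0; pred: 4+0-2=2
Step 12: prey: 0+0-0=0; pred: 2+0-1=1
Max prey = 44 at step 3

Answer: 44 3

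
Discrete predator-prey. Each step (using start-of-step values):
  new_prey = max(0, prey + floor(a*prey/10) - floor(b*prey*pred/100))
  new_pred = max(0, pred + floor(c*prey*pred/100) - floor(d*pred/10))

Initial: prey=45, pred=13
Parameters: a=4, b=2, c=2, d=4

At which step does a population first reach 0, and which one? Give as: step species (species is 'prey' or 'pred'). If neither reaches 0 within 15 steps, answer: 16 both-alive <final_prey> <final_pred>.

Step 1: prey: 45+18-11=52; pred: 13+11-5=19
Step 2: prey: 52+20-19=53; pred: 19+19-7=31
Step 3: prey: 53+21-32=42; pred: 31+32-12=51
Step 4: prey: 42+16-42=16; pred: 51+42-20=73
Step 5: prey: 16+6-23=0; pred: 73+23-29=67
First extinction: prey at step 5

Answer: 5 prey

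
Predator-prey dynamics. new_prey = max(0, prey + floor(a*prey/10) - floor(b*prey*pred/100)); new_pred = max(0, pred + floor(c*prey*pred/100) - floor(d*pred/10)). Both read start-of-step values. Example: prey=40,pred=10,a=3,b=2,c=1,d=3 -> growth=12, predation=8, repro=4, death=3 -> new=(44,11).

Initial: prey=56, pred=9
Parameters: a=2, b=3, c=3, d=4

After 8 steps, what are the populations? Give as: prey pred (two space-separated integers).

Step 1: prey: 56+11-15=52; pred: 9+15-3=21
Step 2: prey: 52+10-32=30; pred: 21+32-8=45
Step 3: prey: 30+6-40=0; pred: 45+40-18=67
Step 4: prey: 0+0-0=0; pred: 67+0-26=41
Step 5: prey: 0+0-0=0; pred: 41+0-16=25
Step 6: prey: 0+0-0=0; pred: 25+0-10=15
Step 7: prey: 0+0-0=0; pred: 15+0-6=9
Step 8: prey: 0+0-0=0; pred: 9+0-3=6

Answer: 0 6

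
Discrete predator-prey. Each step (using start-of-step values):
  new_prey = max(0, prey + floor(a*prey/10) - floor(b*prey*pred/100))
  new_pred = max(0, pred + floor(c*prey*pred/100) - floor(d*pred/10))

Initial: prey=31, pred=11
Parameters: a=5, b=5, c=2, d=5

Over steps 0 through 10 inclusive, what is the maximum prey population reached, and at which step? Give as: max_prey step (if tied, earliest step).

Answer: 33 10

Derivation:
Step 1: prey: 31+15-17=29; pred: 11+6-5=12
Step 2: prey: 29+14-17=26; pred: 12+6-6=12
Step 3: prey: 26+13-15=24; pred: 12+6-6=12
Step 4: prey: 24+12-14=22; pred: 12+5-6=11
Step 5: prey: 22+11-12=21; pred: 11+4-5=10
Step 6: prey: 21+10-10=21; pred: 10+4-5=9
Step 7: prey: 21+10-9=22; pred: 9+3-4=8
Step 8: prey: 22+11-8=25; pred: 8+3-4=7
Step 9: prey: 25+12-8=29; pred: 7+3-3=7
Step 10: prey: 29+14-10=33; pred: 7+4-3=8
Max prey = 33 at step 10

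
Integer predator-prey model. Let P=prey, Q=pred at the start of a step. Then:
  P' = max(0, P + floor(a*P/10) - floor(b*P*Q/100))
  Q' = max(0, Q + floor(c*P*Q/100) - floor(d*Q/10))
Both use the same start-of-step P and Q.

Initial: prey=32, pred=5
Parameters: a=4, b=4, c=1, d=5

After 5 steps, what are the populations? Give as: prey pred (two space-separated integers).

Step 1: prey: 32+12-6=38; pred: 5+1-2=4
Step 2: prey: 38+15-6=47; pred: 4+1-2=3
Step 3: prey: 47+18-5=60; pred: 3+1-1=3
Step 4: prey: 60+24-7=77; pred: 3+1-1=3
Step 5: prey: 77+30-9=98; pred: 3+2-1=4

Answer: 98 4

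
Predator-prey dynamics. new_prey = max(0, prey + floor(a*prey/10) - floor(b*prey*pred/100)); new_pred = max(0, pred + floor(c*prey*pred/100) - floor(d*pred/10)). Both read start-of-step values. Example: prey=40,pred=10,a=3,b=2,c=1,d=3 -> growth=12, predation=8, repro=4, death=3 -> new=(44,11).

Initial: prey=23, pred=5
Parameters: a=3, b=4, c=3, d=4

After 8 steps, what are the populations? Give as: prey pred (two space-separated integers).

Step 1: prey: 23+6-4=25; pred: 5+3-2=6
Step 2: prey: 25+7-6=26; pred: 6+4-2=8
Step 3: prey: 26+7-8=25; pred: 8+6-3=11
Step 4: prey: 25+7-11=21; pred: 11+8-4=15
Step 5: prey: 21+6-12=15; pred: 15+9-6=18
Step 6: prey: 15+4-10=9; pred: 18+8-7=19
Step 7: prey: 9+2-6=5; pred: 19+5-7=17
Step 8: prey: 5+1-3=3; pred: 17+2-6=13

Answer: 3 13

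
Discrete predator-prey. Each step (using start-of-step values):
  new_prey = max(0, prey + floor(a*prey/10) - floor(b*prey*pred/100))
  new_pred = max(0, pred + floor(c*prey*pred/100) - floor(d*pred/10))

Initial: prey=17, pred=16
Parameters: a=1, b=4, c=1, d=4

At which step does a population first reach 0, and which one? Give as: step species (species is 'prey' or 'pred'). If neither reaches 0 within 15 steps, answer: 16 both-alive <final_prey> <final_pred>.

Step 1: prey: 17+1-10=8; pred: 16+2-6=12
Step 2: prey: 8+0-3=5; pred: 12+0-4=8
Step 3: prey: 5+0-1=4; pred: 8+0-3=5
Step 4: prey: 4+0-0=4; pred: 5+0-2=3
Step 5: prey: 4+0-0=4; pred: 3+0-1=2
Step 6: prey: 4+0-0=4; pred: 2+0-0=2
Steps 7-15: state stable at prey=4, pred=2 (no change)
No extinction within 15 steps

Answer: 16 both-alive 4 2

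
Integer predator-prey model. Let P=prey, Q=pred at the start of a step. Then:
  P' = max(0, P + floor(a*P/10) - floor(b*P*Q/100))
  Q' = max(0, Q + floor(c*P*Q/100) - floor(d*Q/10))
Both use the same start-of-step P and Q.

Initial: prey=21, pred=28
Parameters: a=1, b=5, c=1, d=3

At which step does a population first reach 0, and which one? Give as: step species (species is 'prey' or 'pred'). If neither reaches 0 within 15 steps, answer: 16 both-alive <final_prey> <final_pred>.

Answer: 1 prey

Derivation:
Step 1: prey: 21+2-29=0; pred: 28+5-8=25
First extinction: prey at step 1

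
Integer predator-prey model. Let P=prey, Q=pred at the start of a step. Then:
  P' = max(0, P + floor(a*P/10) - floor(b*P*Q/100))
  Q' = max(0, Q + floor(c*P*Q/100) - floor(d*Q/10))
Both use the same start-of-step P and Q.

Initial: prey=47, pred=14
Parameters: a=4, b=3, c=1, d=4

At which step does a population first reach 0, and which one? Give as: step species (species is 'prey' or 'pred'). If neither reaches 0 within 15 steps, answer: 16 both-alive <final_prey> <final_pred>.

Step 1: prey: 47+18-19=46; pred: 14+6-5=15
Step 2: prey: 46+18-20=44; pred: 15+6-6=15
Step 3: prey: 44+17-19=42; pred: 15+6-6=15
Step 4: prey: 42+16-18=40; pred: 15+6-6=15
Step 5: prey: 40+16-18=38; pred: 15+6-6=15
Step 6: prey: 38+15-17=36; pred: 15+5-6=14
Step 7: prey: 36+14-15=35; pred: 14+5-5=14
Step 8: prey: 35+14-14=35; pred: 14+4-5=13
Step 9: prey: 35+14-13=36; pred: 13+4-5=12
Step 10: prey: 36+14-12=38; pred: 12+4-4=12
Step 11: prey: 38+15-13=40; pred: 12+4-4=12
Step 12: prey: 40+16-14=42; pred: 12+4-4=12
Step 13: prey: 42+16-15=43; pred: 12+5-4=13
Step 14: prey: 43+17-16=44; pred: 13+5-5=13
Step 15: prey: 44+17-17=44; pred: 13+5-5=13
No extinction within 15 steps

Answer: 16 both-alive 44 13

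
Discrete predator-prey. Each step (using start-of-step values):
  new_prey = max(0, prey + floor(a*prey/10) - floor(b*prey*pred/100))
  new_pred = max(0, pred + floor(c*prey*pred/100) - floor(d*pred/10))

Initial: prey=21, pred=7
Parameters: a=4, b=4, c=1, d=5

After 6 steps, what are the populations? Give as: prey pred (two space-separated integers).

Answer: 75 3

Derivation:
Step 1: prey: 21+8-5=24; pred: 7+1-3=5
Step 2: prey: 24+9-4=29; pred: 5+1-2=4
Step 3: prey: 29+11-4=36; pred: 4+1-2=3
Step 4: prey: 36+14-4=46; pred: 3+1-1=3
Step 5: prey: 46+18-5=59; pred: 3+1-1=3
Step 6: prey: 59+23-7=75; pred: 3+1-1=3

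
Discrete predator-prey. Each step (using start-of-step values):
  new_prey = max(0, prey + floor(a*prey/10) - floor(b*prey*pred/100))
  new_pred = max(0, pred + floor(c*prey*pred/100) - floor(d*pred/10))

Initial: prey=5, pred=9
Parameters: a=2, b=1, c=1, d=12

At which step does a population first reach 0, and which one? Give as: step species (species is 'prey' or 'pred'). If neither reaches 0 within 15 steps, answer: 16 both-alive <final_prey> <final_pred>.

Answer: 1 pred

Derivation:
Step 1: prey: 5+1-0=6; pred: 9+0-10=0
First extinction: pred at step 1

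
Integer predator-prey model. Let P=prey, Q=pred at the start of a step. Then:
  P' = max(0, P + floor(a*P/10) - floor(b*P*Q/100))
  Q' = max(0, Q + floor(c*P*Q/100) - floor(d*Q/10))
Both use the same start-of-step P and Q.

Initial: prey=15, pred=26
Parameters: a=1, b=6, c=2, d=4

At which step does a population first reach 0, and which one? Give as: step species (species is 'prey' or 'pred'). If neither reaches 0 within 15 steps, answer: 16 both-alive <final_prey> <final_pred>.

Answer: 1 prey

Derivation:
Step 1: prey: 15+1-23=0; pred: 26+7-10=23
First extinction: prey at step 1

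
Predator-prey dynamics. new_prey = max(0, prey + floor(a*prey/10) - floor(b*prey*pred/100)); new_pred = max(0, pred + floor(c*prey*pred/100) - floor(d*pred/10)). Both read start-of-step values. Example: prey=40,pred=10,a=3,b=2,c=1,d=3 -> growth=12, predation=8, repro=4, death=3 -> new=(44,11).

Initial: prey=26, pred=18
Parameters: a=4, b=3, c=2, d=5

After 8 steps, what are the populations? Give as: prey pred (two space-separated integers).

Answer: 26 7

Derivation:
Step 1: prey: 26+10-14=22; pred: 18+9-9=18
Step 2: prey: 22+8-11=19; pred: 18+7-9=16
Step 3: prey: 19+7-9=17; pred: 16+6-8=14
Step 4: prey: 17+6-7=16; pred: 14+4-7=11
Step 5: prey: 16+6-5=17; pred: 11+3-5=9
Step 6: prey: 17+6-4=19; pred: 9+3-4=8
Step 7: prey: 19+7-4=22; pred: 8+3-4=7
Step 8: prey: 22+8-4=26; pred: 7+3-3=7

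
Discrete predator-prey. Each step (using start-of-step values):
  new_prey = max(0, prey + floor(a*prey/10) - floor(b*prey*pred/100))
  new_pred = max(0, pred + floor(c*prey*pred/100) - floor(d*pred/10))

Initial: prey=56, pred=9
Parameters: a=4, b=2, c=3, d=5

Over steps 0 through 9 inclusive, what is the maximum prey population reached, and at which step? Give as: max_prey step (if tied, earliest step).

Answer: 68 1

Derivation:
Step 1: prey: 56+22-10=68; pred: 9+15-4=20
Step 2: prey: 68+27-27=68; pred: 20+40-10=50
Step 3: prey: 68+27-68=27; pred: 50+102-25=127
Step 4: prey: 27+10-68=0; pred: 127+102-63=166
Step 5: prey: 0+0-0=0; pred: 166+0-83=83
Step 6: prey: 0+0-0=0; pred: 83+0-41=42
Step 7: prey: 0+0-0=0; pred: 42+0-21=21
Step 8: prey: 0+0-0=0; pred: 21+0-10=11
Step 9: prey: 0+0-0=0; pred: 11+0-5=6
Max prey = 68 at step 1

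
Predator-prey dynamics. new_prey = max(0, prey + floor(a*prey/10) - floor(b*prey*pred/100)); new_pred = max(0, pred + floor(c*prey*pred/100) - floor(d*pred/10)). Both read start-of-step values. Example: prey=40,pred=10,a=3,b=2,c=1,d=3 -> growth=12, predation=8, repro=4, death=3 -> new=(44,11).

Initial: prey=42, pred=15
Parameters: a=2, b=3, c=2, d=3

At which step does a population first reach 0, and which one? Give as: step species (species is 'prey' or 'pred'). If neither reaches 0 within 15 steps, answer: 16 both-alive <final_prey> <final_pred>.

Step 1: prey: 42+8-18=32; pred: 15+12-4=23
Step 2: prey: 32+6-22=16; pred: 23+14-6=31
Step 3: prey: 16+3-14=5; pred: 31+9-9=31
Step 4: prey: 5+1-4=2; pred: 31+3-9=25
Step 5: prey: 2+0-1=1; pred: 25+1-7=19
Step 6: prey: 1+0-0=1; pred: 19+0-5=14
Step 7: prey: 1+0-0=1; pred: 14+0-4=10
Step 8: prey: 1+0-0=1; pred: 10+0-3=7
Step 9: prey: 1+0-0=1; pred: 7+0-2=5
Step 10: prey: 1+0-0=1; pred: 5+0-1=4
Step 11: prey: 1+0-0=1; pred: 4+0-1=3
Step 12: prey: 1+0-0=1; pred: 3+0-0=3
Steps 13-15: state stable at prey=1, pred=3 (no change)
No extinction within 15 steps

Answer: 16 both-alive 1 3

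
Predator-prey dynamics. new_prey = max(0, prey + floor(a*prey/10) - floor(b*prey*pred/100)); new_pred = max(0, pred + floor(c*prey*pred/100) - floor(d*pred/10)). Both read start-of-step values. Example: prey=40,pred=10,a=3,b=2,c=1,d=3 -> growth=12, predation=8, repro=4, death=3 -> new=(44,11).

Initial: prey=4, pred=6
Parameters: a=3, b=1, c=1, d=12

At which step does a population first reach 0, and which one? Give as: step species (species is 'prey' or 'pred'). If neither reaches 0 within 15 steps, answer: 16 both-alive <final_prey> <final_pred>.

Step 1: prey: 4+1-0=5; pred: 6+0-7=0
First extinction: pred at step 1

Answer: 1 pred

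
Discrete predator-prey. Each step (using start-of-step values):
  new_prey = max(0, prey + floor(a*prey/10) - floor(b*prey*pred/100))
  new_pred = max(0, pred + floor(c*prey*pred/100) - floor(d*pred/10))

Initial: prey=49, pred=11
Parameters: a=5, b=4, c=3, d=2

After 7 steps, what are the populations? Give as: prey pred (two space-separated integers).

Answer: 0 40

Derivation:
Step 1: prey: 49+24-21=52; pred: 11+16-2=25
Step 2: prey: 52+26-52=26; pred: 25+39-5=59
Step 3: prey: 26+13-61=0; pred: 59+46-11=94
Step 4: prey: 0+0-0=0; pred: 94+0-18=76
Step 5: prey: 0+0-0=0; pred: 76+0-15=61
Step 6: prey: 0+0-0=0; pred: 61+0-12=49
Step 7: prey: 0+0-0=0; pred: 49+0-9=40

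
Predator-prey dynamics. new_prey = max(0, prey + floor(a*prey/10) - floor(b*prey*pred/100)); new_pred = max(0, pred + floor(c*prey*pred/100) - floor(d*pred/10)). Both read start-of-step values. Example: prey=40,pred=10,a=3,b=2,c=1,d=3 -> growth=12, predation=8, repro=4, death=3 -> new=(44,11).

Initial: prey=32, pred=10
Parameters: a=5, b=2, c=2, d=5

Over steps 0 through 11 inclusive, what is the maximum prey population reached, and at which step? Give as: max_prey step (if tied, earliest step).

Answer: 66 4

Derivation:
Step 1: prey: 32+16-6=42; pred: 10+6-5=11
Step 2: prey: 42+21-9=54; pred: 11+9-5=15
Step 3: prey: 54+27-16=65; pred: 15+16-7=24
Step 4: prey: 65+32-31=66; pred: 24+31-12=43
Step 5: prey: 66+33-56=43; pred: 43+56-21=78
Step 6: prey: 43+21-67=0; pred: 78+67-39=106
Step 7: prey: 0+0-0=0; pred: 106+0-53=53
Step 8: prey: 0+0-0=0; pred: 53+0-26=27
Step 9: prey: 0+0-0=0; pred: 27+0-13=14
Step 10: prey: 0+0-0=0; pred: 14+0-7=7
Step 11: prey: 0+0-0=0; pred: 7+0-3=4
Max prey = 66 at step 4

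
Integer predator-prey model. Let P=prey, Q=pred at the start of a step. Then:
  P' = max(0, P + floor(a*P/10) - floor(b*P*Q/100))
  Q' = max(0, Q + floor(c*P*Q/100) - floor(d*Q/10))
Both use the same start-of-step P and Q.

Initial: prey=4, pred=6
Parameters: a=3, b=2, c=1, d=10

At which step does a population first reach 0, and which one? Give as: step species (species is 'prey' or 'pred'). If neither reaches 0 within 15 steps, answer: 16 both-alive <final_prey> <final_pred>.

Step 1: prey: 4+1-0=5; pred: 6+0-6=0
First extinction: pred at step 1

Answer: 1 pred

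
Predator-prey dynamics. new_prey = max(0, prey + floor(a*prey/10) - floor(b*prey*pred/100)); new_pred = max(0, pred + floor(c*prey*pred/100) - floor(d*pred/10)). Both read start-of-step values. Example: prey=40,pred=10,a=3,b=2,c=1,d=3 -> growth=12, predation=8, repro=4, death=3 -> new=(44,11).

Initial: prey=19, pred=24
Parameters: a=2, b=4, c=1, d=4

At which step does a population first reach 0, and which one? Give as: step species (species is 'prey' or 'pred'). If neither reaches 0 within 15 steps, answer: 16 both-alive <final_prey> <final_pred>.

Answer: 16 both-alive 1 2

Derivation:
Step 1: prey: 19+3-18=4; pred: 24+4-9=19
Step 2: prey: 4+0-3=1; pred: 19+0-7=12
Step 3: prey: 1+0-0=1; pred: 12+0-4=8
Step 4: prey: 1+0-0=1; pred: 8+0-3=5
Step 5: prey: 1+0-0=1; pred: 5+0-2=3
Step 6: prey: 1+0-0=1; pred: 3+0-1=2
Step 7: prey: 1+0-0=1; pred: 2+0-0=2
Steps 8-15: state stable at prey=1, pred=2 (no change)
No extinction within 15 steps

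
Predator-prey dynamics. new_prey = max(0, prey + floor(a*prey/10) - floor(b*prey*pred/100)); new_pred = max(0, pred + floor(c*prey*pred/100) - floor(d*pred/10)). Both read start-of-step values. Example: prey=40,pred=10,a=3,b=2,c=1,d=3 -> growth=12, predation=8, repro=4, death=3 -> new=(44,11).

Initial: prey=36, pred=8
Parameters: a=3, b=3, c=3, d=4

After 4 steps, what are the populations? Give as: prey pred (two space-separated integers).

Answer: 4 47

Derivation:
Step 1: prey: 36+10-8=38; pred: 8+8-3=13
Step 2: prey: 38+11-14=35; pred: 13+14-5=22
Step 3: prey: 35+10-23=22; pred: 22+23-8=37
Step 4: prey: 22+6-24=4; pred: 37+24-14=47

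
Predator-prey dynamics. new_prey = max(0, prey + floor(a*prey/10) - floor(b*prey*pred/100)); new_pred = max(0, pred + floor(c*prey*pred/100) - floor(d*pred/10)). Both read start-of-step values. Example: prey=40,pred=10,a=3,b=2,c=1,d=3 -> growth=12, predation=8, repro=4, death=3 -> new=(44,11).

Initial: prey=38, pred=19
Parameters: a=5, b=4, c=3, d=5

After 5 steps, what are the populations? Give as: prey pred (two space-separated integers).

Step 1: prey: 38+19-28=29; pred: 19+21-9=31
Step 2: prey: 29+14-35=8; pred: 31+26-15=42
Step 3: prey: 8+4-13=0; pred: 42+10-21=31
Step 4: prey: 0+0-0=0; pred: 31+0-15=16
Step 5: prey: 0+0-0=0; pred: 16+0-8=8

Answer: 0 8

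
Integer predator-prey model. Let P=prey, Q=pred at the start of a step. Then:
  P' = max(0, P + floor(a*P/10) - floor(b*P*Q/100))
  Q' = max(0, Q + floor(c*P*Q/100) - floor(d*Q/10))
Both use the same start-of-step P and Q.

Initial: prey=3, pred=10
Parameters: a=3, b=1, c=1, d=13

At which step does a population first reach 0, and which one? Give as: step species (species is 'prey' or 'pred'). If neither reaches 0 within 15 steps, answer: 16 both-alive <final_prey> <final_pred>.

Step 1: prey: 3+0-0=3; pred: 10+0-13=0
First extinction: pred at step 1

Answer: 1 pred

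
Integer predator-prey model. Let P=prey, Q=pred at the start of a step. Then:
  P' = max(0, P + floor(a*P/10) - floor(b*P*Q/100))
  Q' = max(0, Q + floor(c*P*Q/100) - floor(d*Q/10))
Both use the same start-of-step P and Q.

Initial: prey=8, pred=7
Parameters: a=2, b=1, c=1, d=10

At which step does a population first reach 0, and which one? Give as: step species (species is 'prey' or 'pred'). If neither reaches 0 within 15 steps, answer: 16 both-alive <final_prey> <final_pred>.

Answer: 1 pred

Derivation:
Step 1: prey: 8+1-0=9; pred: 7+0-7=0
First extinction: pred at step 1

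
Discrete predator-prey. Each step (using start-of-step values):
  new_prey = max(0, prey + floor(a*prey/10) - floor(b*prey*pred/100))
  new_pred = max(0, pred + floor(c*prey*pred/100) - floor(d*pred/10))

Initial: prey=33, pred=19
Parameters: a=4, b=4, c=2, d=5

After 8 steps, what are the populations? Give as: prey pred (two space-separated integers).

Step 1: prey: 33+13-25=21; pred: 19+12-9=22
Step 2: prey: 21+8-18=11; pred: 22+9-11=20
Step 3: prey: 11+4-8=7; pred: 20+4-10=14
Step 4: prey: 7+2-3=6; pred: 14+1-7=8
Step 5: prey: 6+2-1=7; pred: 8+0-4=4
Step 6: prey: 7+2-1=8; pred: 4+0-2=2
Step 7: prey: 8+3-0=11; pred: 2+0-1=1
Step 8: prey: 11+4-0=15; pred: 1+0-0=1

Answer: 15 1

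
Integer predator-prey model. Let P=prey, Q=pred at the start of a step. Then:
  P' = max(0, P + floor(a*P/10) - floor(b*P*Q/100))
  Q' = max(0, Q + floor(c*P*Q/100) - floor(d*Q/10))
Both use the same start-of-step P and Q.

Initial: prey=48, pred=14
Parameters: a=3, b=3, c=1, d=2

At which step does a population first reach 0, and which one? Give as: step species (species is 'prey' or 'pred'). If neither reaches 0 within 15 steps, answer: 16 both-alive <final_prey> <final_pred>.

Answer: 16 both-alive 2 4

Derivation:
Step 1: prey: 48+14-20=42; pred: 14+6-2=18
Step 2: prey: 42+12-22=32; pred: 18+7-3=22
Step 3: prey: 32+9-21=20; pred: 22+7-4=25
Step 4: prey: 20+6-15=11; pred: 25+5-5=25
Step 5: prey: 11+3-8=6; pred: 25+2-5=22
Step 6: prey: 6+1-3=4; pred: 22+1-4=19
Step 7: prey: 4+1-2=3; pred: 19+0-3=16
Step 8: prey: 3+0-1=2; pred: 16+0-3=13
Step 9: prey: 2+0-0=2; pred: 13+0-2=11
Step 10: prey: 2+0-0=2; pred: 11+0-2=9
Step 11: prey: 2+0-0=2; pred: 9+0-1=8
Step 12: prey: 2+0-0=2; pred: 8+0-1=7
Step 13: prey: 2+0-0=2; pred: 7+0-1=6
Step 14: prey: 2+0-0=2; pred: 6+0-1=5
Step 15: prey: 2+0-0=2; pred: 5+0-1=4
No extinction within 15 steps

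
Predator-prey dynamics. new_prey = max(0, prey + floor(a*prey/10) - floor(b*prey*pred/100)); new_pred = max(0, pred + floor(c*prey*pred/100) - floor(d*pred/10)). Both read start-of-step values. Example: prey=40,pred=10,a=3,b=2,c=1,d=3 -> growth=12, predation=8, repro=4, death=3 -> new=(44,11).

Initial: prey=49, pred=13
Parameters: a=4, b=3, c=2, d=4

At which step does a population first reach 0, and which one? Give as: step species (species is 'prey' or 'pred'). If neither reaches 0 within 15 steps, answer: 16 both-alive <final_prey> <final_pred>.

Answer: 5 prey

Derivation:
Step 1: prey: 49+19-19=49; pred: 13+12-5=20
Step 2: prey: 49+19-29=39; pred: 20+19-8=31
Step 3: prey: 39+15-36=18; pred: 31+24-12=43
Step 4: prey: 18+7-23=2; pred: 43+15-17=41
Step 5: prey: 2+0-2=0; pred: 41+1-16=26
First extinction: prey at step 5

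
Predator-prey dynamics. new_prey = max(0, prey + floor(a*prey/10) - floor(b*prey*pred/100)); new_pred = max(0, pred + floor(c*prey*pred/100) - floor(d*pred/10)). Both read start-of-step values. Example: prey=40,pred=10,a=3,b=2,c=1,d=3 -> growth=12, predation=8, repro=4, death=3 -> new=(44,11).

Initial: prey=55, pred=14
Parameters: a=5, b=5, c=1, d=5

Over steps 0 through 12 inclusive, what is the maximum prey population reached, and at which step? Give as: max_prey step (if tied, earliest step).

Step 1: prey: 55+27-38=44; pred: 14+7-7=14
Step 2: prey: 44+22-30=36; pred: 14+6-7=13
Step 3: prey: 36+18-23=31; pred: 13+4-6=11
Step 4: prey: 31+15-17=29; pred: 11+3-5=9
Step 5: prey: 29+14-13=30; pred: 9+2-4=7
Step 6: prey: 30+15-10=35; pred: 7+2-3=6
Step 7: prey: 35+17-10=42; pred: 6+2-3=5
Step 8: prey: 42+21-10=53; pred: 5+2-2=5
Step 9: prey: 53+26-13=66; pred: 5+2-2=5
Step 10: prey: 66+33-16=83; pred: 5+3-2=6
Step 11: prey: 83+41-24=100; pred: 6+4-3=7
Step 12: prey: 100+50-35=115; pred: 7+7-3=11
Max prey = 115 at step 12

Answer: 115 12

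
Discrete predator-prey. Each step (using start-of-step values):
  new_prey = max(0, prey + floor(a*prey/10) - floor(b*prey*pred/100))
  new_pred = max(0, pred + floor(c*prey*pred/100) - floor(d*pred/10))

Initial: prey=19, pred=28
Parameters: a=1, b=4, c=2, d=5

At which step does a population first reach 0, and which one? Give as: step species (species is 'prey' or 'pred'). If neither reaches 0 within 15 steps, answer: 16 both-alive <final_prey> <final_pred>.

Step 1: prey: 19+1-21=0; pred: 28+10-14=24
First extinction: prey at step 1

Answer: 1 prey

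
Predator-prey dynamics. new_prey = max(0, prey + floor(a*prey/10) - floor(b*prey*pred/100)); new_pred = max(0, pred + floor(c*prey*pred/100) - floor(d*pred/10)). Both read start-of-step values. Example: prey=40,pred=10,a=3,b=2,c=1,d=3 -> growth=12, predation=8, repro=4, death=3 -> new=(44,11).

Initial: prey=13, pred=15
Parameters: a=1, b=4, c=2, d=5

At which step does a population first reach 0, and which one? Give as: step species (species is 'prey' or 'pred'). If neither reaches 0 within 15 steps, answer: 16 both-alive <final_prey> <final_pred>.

Answer: 16 both-alive 3 1

Derivation:
Step 1: prey: 13+1-7=7; pred: 15+3-7=11
Step 2: prey: 7+0-3=4; pred: 11+1-5=7
Step 3: prey: 4+0-1=3; pred: 7+0-3=4
Step 4: prey: 3+0-0=3; pred: 4+0-2=2
Step 5: prey: 3+0-0=3; pred: 2+0-1=1
Step 6: prey: 3+0-0=3; pred: 1+0-0=1
Steps 7-15: state stable at prey=3, pred=1 (no change)
No extinction within 15 steps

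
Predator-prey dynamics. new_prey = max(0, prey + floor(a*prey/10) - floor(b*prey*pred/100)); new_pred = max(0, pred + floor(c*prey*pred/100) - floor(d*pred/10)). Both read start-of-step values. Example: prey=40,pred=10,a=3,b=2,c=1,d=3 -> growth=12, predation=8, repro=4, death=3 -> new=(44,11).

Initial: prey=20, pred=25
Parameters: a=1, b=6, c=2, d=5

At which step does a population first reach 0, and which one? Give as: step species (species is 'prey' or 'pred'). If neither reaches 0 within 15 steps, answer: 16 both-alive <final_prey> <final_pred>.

Answer: 1 prey

Derivation:
Step 1: prey: 20+2-30=0; pred: 25+10-12=23
First extinction: prey at step 1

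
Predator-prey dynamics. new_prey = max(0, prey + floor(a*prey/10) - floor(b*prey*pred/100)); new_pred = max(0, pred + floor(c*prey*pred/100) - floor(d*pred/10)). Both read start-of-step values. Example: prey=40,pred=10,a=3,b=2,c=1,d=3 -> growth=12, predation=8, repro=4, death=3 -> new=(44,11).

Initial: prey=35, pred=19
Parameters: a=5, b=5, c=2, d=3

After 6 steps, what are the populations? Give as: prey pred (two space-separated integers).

Step 1: prey: 35+17-33=19; pred: 19+13-5=27
Step 2: prey: 19+9-25=3; pred: 27+10-8=29
Step 3: prey: 3+1-4=0; pred: 29+1-8=22
Step 4: prey: 0+0-0=0; pred: 22+0-6=16
Step 5: prey: 0+0-0=0; pred: 16+0-4=12
Step 6: prey: 0+0-0=0; pred: 12+0-3=9

Answer: 0 9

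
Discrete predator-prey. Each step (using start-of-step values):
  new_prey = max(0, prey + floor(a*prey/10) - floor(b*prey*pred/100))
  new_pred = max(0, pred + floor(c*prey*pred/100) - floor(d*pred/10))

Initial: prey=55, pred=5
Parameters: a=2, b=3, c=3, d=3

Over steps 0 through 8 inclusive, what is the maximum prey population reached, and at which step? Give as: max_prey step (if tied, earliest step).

Step 1: prey: 55+11-8=58; pred: 5+8-1=12
Step 2: prey: 58+11-20=49; pred: 12+20-3=29
Step 3: prey: 49+9-42=16; pred: 29+42-8=63
Step 4: prey: 16+3-30=0; pred: 63+30-18=75
Step 5: prey: 0+0-0=0; pred: 75+0-22=53
Step 6: prey: 0+0-0=0; pred: 53+0-15=38
Step 7: prey: 0+0-0=0; pred: 38+0-11=27
Step 8: prey: 0+0-0=0; pred: 27+0-8=19
Max prey = 58 at step 1

Answer: 58 1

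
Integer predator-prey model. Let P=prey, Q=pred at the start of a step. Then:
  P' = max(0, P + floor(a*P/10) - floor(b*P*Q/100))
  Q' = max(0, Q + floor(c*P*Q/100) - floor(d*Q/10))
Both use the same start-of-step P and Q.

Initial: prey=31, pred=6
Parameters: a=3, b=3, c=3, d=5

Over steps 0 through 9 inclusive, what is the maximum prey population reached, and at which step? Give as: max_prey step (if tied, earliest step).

Step 1: prey: 31+9-5=35; pred: 6+5-3=8
Step 2: prey: 35+10-8=37; pred: 8+8-4=12
Step 3: prey: 37+11-13=35; pred: 12+13-6=19
Step 4: prey: 35+10-19=26; pred: 19+19-9=29
Step 5: prey: 26+7-22=11; pred: 29+22-14=37
Step 6: prey: 11+3-12=2; pred: 37+12-18=31
Step 7: prey: 2+0-1=1; pred: 31+1-15=17
Step 8: prey: 1+0-0=1; pred: 17+0-8=9
Step 9: prey: 1+0-0=1; pred: 9+0-4=5
Max prey = 37 at step 2

Answer: 37 2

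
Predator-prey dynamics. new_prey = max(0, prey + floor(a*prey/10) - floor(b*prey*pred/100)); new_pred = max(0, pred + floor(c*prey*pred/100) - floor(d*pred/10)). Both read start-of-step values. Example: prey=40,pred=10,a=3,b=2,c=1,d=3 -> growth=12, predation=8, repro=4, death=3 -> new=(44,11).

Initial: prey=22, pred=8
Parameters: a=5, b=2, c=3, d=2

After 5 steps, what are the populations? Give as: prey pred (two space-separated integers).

Answer: 0 137

Derivation:
Step 1: prey: 22+11-3=30; pred: 8+5-1=12
Step 2: prey: 30+15-7=38; pred: 12+10-2=20
Step 3: prey: 38+19-15=42; pred: 20+22-4=38
Step 4: prey: 42+21-31=32; pred: 38+47-7=78
Step 5: prey: 32+16-49=0; pred: 78+74-15=137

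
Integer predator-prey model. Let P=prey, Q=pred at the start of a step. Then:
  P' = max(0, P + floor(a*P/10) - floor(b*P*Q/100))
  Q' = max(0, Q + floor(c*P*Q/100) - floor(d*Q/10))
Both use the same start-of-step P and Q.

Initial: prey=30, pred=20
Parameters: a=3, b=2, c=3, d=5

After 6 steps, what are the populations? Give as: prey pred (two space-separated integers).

Step 1: prey: 30+9-12=27; pred: 20+18-10=28
Step 2: prey: 27+8-15=20; pred: 28+22-14=36
Step 3: prey: 20+6-14=12; pred: 36+21-18=39
Step 4: prey: 12+3-9=6; pred: 39+14-19=34
Step 5: prey: 6+1-4=3; pred: 34+6-17=23
Step 6: prey: 3+0-1=2; pred: 23+2-11=14

Answer: 2 14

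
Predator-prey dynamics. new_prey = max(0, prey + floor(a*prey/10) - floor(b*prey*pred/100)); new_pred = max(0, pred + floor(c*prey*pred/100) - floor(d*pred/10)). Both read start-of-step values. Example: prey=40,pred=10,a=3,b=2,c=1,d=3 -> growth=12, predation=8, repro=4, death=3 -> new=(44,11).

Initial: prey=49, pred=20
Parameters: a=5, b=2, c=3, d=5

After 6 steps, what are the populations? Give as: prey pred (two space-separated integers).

Step 1: prey: 49+24-19=54; pred: 20+29-10=39
Step 2: prey: 54+27-42=39; pred: 39+63-19=83
Step 3: prey: 39+19-64=0; pred: 83+97-41=139
Step 4: prey: 0+0-0=0; pred: 139+0-69=70
Step 5: prey: 0+0-0=0; pred: 70+0-35=35
Step 6: prey: 0+0-0=0; pred: 35+0-17=18

Answer: 0 18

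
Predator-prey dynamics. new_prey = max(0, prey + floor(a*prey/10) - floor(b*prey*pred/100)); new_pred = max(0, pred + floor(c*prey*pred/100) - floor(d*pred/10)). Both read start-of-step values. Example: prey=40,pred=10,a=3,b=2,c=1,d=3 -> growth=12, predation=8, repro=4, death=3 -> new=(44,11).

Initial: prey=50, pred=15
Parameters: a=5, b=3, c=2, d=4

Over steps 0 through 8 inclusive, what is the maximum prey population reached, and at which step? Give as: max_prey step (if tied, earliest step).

Answer: 53 1

Derivation:
Step 1: prey: 50+25-22=53; pred: 15+15-6=24
Step 2: prey: 53+26-38=41; pred: 24+25-9=40
Step 3: prey: 41+20-49=12; pred: 40+32-16=56
Step 4: prey: 12+6-20=0; pred: 56+13-22=47
Step 5: prey: 0+0-0=0; pred: 47+0-18=29
Step 6: prey: 0+0-0=0; pred: 29+0-11=18
Step 7: prey: 0+0-0=0; pred: 18+0-7=11
Step 8: prey: 0+0-0=0; pred: 11+0-4=7
Max prey = 53 at step 1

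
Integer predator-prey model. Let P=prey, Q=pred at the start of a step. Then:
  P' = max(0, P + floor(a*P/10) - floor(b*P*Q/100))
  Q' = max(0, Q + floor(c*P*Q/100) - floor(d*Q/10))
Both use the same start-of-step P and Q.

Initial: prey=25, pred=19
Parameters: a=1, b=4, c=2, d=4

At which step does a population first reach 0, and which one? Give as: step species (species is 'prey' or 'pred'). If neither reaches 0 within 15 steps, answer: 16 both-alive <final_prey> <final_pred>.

Step 1: prey: 25+2-19=8; pred: 19+9-7=21
Step 2: prey: 8+0-6=2; pred: 21+3-8=16
Step 3: prey: 2+0-1=1; pred: 16+0-6=10
Step 4: prey: 1+0-0=1; pred: 10+0-4=6
Step 5: prey: 1+0-0=1; pred: 6+0-2=4
Step 6: prey: 1+0-0=1; pred: 4+0-1=3
Step 7: prey: 1+0-0=1; pred: 3+0-1=2
Step 8: prey: 1+0-0=1; pred: 2+0-0=2
Steps 9-15: state stable at prey=1, pred=2 (no change)
No extinction within 15 steps

Answer: 16 both-alive 1 2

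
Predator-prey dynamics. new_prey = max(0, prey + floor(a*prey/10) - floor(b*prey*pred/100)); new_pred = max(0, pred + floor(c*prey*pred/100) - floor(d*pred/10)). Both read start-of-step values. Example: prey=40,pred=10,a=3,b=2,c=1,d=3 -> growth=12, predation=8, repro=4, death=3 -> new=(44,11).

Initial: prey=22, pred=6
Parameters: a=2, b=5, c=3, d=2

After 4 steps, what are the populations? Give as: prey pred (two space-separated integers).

Answer: 6 16

Derivation:
Step 1: prey: 22+4-6=20; pred: 6+3-1=8
Step 2: prey: 20+4-8=16; pred: 8+4-1=11
Step 3: prey: 16+3-8=11; pred: 11+5-2=14
Step 4: prey: 11+2-7=6; pred: 14+4-2=16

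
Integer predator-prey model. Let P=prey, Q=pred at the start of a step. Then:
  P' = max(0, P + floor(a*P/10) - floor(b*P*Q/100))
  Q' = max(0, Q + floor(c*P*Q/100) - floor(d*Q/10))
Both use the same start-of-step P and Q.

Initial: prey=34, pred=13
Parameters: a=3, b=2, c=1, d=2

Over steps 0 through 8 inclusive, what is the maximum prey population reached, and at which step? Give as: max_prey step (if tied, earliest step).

Step 1: prey: 34+10-8=36; pred: 13+4-2=15
Step 2: prey: 36+10-10=36; pred: 15+5-3=17
Step 3: prey: 36+10-12=34; pred: 17+6-3=20
Step 4: prey: 34+10-13=31; pred: 20+6-4=22
Step 5: prey: 31+9-13=27; pred: 22+6-4=24
Step 6: prey: 27+8-12=23; pred: 24+6-4=26
Step 7: prey: 23+6-11=18; pred: 26+5-5=26
Step 8: prey: 18+5-9=14; pred: 26+4-5=25
Max prey = 36 at step 1

Answer: 36 1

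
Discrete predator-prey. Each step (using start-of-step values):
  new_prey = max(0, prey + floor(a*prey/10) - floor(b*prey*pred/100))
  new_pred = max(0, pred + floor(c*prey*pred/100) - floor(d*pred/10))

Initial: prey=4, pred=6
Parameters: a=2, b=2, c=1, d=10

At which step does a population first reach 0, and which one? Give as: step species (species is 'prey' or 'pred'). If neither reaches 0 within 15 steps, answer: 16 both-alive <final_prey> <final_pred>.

Step 1: prey: 4+0-0=4; pred: 6+0-6=0
First extinction: pred at step 1

Answer: 1 pred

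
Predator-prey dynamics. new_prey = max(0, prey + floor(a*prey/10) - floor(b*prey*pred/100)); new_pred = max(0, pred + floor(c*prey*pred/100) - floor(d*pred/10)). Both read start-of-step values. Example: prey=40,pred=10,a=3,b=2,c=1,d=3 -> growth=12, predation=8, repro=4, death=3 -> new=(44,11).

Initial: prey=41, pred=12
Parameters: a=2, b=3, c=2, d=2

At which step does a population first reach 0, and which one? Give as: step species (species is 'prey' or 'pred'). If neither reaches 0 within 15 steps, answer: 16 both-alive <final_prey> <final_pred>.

Step 1: prey: 41+8-14=35; pred: 12+9-2=19
Step 2: prey: 35+7-19=23; pred: 19+13-3=29
Step 3: prey: 23+4-20=7; pred: 29+13-5=37
Step 4: prey: 7+1-7=1; pred: 37+5-7=35
Step 5: prey: 1+0-1=0; pred: 35+0-7=28
First extinction: prey at step 5

Answer: 5 prey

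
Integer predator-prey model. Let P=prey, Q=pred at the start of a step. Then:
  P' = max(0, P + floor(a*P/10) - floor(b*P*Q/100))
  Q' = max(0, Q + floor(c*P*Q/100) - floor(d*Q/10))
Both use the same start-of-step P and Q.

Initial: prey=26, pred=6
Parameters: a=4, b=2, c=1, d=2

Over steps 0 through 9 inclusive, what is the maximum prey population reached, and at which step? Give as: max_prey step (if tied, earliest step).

Answer: 96 6

Derivation:
Step 1: prey: 26+10-3=33; pred: 6+1-1=6
Step 2: prey: 33+13-3=43; pred: 6+1-1=6
Step 3: prey: 43+17-5=55; pred: 6+2-1=7
Step 4: prey: 55+22-7=70; pred: 7+3-1=9
Step 5: prey: 70+28-12=86; pred: 9+6-1=14
Step 6: prey: 86+34-24=96; pred: 14+12-2=24
Step 7: prey: 96+38-46=88; pred: 24+23-4=43
Step 8: prey: 88+35-75=48; pred: 43+37-8=72
Step 9: prey: 48+19-69=0; pred: 72+34-14=92
Max prey = 96 at step 6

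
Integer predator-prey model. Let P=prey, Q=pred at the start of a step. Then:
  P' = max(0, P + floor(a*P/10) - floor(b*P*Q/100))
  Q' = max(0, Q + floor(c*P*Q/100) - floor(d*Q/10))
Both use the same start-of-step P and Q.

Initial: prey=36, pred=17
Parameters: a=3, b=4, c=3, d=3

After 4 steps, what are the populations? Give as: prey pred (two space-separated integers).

Step 1: prey: 36+10-24=22; pred: 17+18-5=30
Step 2: prey: 22+6-26=2; pred: 30+19-9=40
Step 3: prey: 2+0-3=0; pred: 40+2-12=30
Step 4: prey: 0+0-0=0; pred: 30+0-9=21

Answer: 0 21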